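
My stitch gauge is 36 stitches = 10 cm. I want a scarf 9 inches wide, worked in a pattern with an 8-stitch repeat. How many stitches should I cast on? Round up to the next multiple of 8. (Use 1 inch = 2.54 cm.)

CO 88 sts.

9 in = 9 × 2.54 = 22.86 cm.
36 / 10 = 3.6 sts/cm.
22.86 × 3.6 = 82.30 sts.
→ 88.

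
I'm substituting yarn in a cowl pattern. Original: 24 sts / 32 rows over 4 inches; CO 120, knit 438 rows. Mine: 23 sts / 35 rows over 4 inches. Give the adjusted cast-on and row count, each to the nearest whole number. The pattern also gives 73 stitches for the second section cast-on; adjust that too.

Stitches: 120 × 23/24 = 115.00 → 115.
Rows: 438 × 35/32 = 479.06 → 479.
second section cast-on: 73 × 23/24 = 69.96 → 70.

Cast on 115 stitches; work 479 rows; second section cast-on 70 stitches.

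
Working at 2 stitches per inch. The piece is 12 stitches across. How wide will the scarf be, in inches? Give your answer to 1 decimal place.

6.0 inches.

2 stitches / 1 inch = 2 stitches per inch.
12 / 2 = 6.00 inches.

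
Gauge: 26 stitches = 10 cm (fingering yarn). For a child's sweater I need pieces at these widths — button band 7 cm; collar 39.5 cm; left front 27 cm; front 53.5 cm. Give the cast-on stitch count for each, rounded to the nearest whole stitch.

Rate = 26/10 = 2.6 sts per cm.
button band: 7 × 2.6 = 18.20 → 18.
collar: 39.5 × 2.6 = 102.70 → 103.
left front: 27 × 2.6 = 70.20 → 70.
front: 53.5 × 2.6 = 139.10 → 139.

button band 18; collar 103; left front 70; front 139.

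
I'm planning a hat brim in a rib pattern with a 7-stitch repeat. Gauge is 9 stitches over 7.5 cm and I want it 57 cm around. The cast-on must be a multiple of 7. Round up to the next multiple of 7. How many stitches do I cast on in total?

70 stitches.

9 / 7.5 = 1.2 sts per cm.
57 × 1.2 = 68.40 sts.
Next multiple of 7: 70.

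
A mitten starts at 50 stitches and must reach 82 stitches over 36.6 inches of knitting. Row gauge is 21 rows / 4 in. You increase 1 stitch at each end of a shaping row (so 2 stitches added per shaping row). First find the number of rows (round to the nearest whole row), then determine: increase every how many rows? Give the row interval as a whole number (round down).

Increase every 12th row.

Rows = 36.6 × 5.25 = 192.2 → 192 rows.
Stitches to add: 32 → 16 shaping rows (at 2 st each).
192 / 16 = 12.00 → every 12 rows.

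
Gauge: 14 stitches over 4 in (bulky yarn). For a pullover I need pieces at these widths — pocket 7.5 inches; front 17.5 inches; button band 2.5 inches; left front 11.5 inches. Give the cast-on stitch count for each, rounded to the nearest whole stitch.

Rate = 14/4 = 3.5 sts per in.
pocket: 7.5 × 3.5 = 26.25 → 26.
front: 17.5 × 3.5 = 61.25 → 61.
button band: 2.5 × 3.5 = 8.75 → 9.
left front: 11.5 × 3.5 = 40.25 → 40.

pocket 26; front 61; button band 9; left front 40.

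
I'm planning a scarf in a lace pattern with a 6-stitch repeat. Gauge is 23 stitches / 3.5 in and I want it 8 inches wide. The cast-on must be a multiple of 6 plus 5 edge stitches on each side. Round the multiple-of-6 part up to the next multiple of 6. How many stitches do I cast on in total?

23 / 3.5 = 6.571 sts per inch.
8 × 6.571 = 52.57 sts.
Less 10 edge sts → 42.57 for the repeat.
Next multiple of 6: 48.
Add back 10 edge sts → 58.

58 stitches.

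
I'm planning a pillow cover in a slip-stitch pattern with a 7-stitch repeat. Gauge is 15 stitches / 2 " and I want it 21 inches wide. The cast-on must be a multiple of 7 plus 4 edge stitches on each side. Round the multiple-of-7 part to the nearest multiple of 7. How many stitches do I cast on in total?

CO 155 sts.

15 / 2 = 7.5 sts per inch.
21 × 7.5 = 157.50 sts.
Less 8 edge sts → 149.50 for the repeat.
Nearest multiple of 7: 147.
Add back 8 edge sts → 155.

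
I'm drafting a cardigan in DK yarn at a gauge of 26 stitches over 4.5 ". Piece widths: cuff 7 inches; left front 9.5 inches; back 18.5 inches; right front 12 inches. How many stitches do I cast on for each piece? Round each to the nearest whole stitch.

cuff 40; left front 55; back 107; right front 69.

Rate = 26/4.5 = 5.778 sts per in.
cuff: 7 × 5.778 = 40.44 → 40.
left front: 9.5 × 5.778 = 54.89 → 55.
back: 18.5 × 5.778 = 106.89 → 107.
right front: 12 × 5.778 = 69.33 → 69.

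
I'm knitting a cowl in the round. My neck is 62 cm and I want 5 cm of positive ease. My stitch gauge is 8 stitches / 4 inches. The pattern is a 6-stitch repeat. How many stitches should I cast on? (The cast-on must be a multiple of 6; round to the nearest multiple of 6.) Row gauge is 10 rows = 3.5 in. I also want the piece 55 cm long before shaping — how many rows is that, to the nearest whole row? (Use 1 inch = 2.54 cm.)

Cast on 54 stitches; work 62 rows.

Finished = 62 + 5 = 67 cm.
67 cm × 1/2.54 = 26.38 inches.
8/4 = 2 sts per in; 26.38 × 2 = 52.76 sts.
Nearest multiple of 6 → 54.
55 cm = 21.65 inches; × 2.857 = 61.87 → 62 rows.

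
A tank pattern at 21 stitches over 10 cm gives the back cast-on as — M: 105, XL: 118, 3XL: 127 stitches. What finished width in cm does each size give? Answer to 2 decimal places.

21/10 = 2.1 sts per cm.
M: 105 / 2.1 = 50.000 → 50.00 cm.
XL: 118 / 2.1 = 56.190 → 56.19 cm.
3XL: 127 / 2.1 = 60.476 → 60.48 cm.

M 50.00 cm; XL 56.19 cm; 3XL 60.48 cm.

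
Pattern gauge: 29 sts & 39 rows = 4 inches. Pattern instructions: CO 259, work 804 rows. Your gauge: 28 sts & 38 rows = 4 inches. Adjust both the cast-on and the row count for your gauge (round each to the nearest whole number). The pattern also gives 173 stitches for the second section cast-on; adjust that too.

Cast on 250 stitches; work 783 rows; second section cast-on 167 stitches.

Stitches: 259 × 28/29 = 250.07 → 250.
Rows: 804 × 38/39 = 783.38 → 783.
second section cast-on: 173 × 28/29 = 167.03 → 167.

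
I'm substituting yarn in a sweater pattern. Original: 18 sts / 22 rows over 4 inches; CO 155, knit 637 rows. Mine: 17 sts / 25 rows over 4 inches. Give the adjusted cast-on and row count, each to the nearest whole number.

Cast on 146 stitches; work 724 rows.

Stitches: 155 × 17/18 = 146.39 → 146.
Rows: 637 × 25/22 = 723.86 → 724.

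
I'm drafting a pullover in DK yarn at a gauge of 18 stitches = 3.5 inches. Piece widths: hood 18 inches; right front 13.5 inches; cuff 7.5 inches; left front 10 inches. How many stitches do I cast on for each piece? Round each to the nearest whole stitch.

hood 93; right front 69; cuff 39; left front 51.

Rate = 18/3.5 = 5.143 sts per in.
hood: 18 × 5.143 = 92.57 → 93.
right front: 13.5 × 5.143 = 69.43 → 69.
cuff: 7.5 × 5.143 = 38.57 → 39.
left front: 10 × 5.143 = 51.43 → 51.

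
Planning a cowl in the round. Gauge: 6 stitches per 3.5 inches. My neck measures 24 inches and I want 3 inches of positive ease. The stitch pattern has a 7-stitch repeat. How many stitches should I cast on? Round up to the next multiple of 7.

Finished = 24 + 3 = 27 inches.
6 / 3.5 = 1.714 sts/in.
27 × 1.714 = 46.29 sts.
Next multiple of 7: 49.

CO 49 sts.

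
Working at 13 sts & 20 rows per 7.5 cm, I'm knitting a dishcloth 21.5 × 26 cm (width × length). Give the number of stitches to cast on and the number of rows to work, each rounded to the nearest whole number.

Cast on 37 stitches and work 69 rows.

Stitch gauge = 13/7.5 = 1.733 sts/cm; 21.5 × 1.733 = 37.27 → 37 sts.
Row gauge = 20/7.5 = 2.667 rows/cm; 26 × 2.667 = 69.33 → 69 rows.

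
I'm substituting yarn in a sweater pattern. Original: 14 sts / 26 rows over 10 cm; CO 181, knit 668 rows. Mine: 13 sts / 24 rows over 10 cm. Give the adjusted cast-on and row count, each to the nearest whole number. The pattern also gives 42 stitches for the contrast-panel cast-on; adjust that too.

Stitches: 181 × 13/14 = 168.07 → 168.
Rows: 668 × 24/26 = 616.62 → 617.
contrast-panel cast-on: 42 × 13/14 = 39.00 → 39.

Cast on 168 stitches; work 617 rows; contrast-panel cast-on 39 stitches.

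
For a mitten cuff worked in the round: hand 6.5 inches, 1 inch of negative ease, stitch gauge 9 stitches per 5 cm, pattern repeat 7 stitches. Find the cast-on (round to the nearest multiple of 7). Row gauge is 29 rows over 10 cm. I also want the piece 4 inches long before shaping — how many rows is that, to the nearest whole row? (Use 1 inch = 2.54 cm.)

Cast on 28 stitches; work 29 rows.

Finished = 6.5 − 1 = 5.5 inches.
5.5 inches × 2.54 = 13.97 cm.
9/5 = 1.8 sts per cm; 13.97 × 1.8 = 25.15 sts.
Nearest multiple of 7 → 28.
4 inches = 10.16 cm; × 2.9 = 29.46 → 29 rows.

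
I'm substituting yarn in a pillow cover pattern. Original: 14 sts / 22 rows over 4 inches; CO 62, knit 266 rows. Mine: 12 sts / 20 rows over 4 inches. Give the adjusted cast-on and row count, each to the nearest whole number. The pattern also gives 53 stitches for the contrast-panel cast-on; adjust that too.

Cast on 53 stitches; work 242 rows; contrast-panel cast-on 45 stitches.

Stitches: 62 × 12/14 = 53.14 → 53.
Rows: 266 × 20/22 = 241.82 → 242.
contrast-panel cast-on: 53 × 12/14 = 45.43 → 45.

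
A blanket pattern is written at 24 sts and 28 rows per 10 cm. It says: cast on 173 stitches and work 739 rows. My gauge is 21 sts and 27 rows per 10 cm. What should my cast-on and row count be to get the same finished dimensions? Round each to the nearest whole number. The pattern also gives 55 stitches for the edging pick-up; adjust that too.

Stitches: 173 × 21/24 = 151.38 → 151.
Rows: 739 × 27/28 = 712.61 → 713.
edging pick-up: 55 × 21/24 = 48.12 → 48.

Cast on 151 stitches; work 713 rows; edging pick-up 48 stitches.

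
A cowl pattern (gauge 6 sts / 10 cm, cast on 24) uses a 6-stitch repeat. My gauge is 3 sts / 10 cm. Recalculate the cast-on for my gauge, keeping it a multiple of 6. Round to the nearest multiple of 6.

24 × 3 / 6 = 12.00.
Nearest multiple of 6: 12.

12 stitches.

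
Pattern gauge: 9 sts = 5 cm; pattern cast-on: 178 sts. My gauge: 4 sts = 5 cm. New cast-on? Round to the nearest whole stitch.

CO 79 sts.

Scale factor = 4 / 9 = 0.444.
178 × 4 / 9 = 79.11 sts.
→ 79 sts.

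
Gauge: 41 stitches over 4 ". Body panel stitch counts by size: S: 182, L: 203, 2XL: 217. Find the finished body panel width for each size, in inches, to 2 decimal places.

41/4 = 10.25 sts per in.
S: 182 / 10.25 = 17.756 → 17.76 in.
L: 203 / 10.25 = 19.805 → 19.80 in.
2XL: 217 / 10.25 = 21.171 → 21.17 in.

S 17.76 inches; L 19.80 inches; 2XL 21.17 inches.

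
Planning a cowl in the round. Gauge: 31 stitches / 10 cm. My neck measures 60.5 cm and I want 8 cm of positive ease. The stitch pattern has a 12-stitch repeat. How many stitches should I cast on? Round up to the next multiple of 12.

Cast on 216 stitches.

Finished = 60.5 + 8 = 68.5 cm.
31 / 10 = 3.1 sts/cm.
68.5 × 3.1 = 212.35 sts.
Next multiple of 12: 216.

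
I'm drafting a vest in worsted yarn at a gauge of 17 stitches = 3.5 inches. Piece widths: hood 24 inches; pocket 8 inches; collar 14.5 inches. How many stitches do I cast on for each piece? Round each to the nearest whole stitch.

hood 117; pocket 39; collar 70.

Rate = 17/3.5 = 4.857 sts per in.
hood: 24 × 4.857 = 116.57 → 117.
pocket: 8 × 4.857 = 38.86 → 39.
collar: 14.5 × 4.857 = 70.43 → 70.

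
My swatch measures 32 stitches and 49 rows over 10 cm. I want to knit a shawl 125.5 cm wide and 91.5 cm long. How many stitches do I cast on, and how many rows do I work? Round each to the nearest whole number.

Stitch gauge = 32/10 = 3.2 sts/cm; 125.5 × 3.2 = 401.60 → 402 sts.
Row gauge = 49/10 = 4.9 rows/cm; 91.5 × 4.9 = 448.35 → 448 rows.

Cast on 402 stitches and work 448 rows.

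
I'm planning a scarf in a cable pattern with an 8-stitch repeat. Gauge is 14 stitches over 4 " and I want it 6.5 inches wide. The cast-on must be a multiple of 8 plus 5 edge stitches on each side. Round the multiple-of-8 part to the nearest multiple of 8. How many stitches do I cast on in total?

14 / 4 = 3.5 sts per inch.
6.5 × 3.5 = 22.75 sts.
Less 10 edge sts → 12.75 for the repeat.
Nearest multiple of 8: 16.
Add back 10 edge sts → 26.

26 stitches.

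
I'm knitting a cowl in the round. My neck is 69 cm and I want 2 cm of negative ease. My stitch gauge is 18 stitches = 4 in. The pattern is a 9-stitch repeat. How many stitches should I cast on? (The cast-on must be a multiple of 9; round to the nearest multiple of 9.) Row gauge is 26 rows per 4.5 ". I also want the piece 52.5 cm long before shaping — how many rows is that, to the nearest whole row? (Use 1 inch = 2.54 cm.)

Finished = 69 − 2 = 67 cm.
67 cm × 1/2.54 = 26.38 inches.
18/4 = 4.5 sts per in; 26.38 × 4.5 = 118.70 sts.
Nearest multiple of 9 → 117.
52.5 cm = 20.67 inches; × 5.778 = 119.42 → 119 rows.

Cast on 117 stitches; work 119 rows.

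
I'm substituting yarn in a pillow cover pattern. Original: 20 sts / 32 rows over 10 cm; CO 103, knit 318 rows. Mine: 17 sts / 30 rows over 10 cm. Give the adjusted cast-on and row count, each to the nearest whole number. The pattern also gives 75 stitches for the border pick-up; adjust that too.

Cast on 88 stitches; work 298 rows; border pick-up 64 stitches.

Stitches: 103 × 17/20 = 87.55 → 88.
Rows: 318 × 30/32 = 298.12 → 298.
border pick-up: 75 × 17/20 = 63.75 → 64.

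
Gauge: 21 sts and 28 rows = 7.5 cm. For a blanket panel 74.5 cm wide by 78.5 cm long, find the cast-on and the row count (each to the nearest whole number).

Cast on 209 stitches and work 293 rows.

Stitch gauge = 21/7.5 = 2.8 sts/cm; 74.5 × 2.8 = 208.60 → 209 sts.
Row gauge = 28/7.5 = 3.733 rows/cm; 78.5 × 3.733 = 293.07 → 293 rows.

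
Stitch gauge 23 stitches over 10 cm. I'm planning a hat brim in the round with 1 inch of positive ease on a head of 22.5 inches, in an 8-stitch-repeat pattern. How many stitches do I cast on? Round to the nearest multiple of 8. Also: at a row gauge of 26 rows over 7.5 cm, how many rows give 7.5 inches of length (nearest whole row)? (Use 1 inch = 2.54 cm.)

Finished = 22.5 + 1 = 23.5 inches.
23.5 inches × 2.54 = 59.69 cm.
23/10 = 2.3 sts per cm; 59.69 × 2.3 = 137.29 sts.
Nearest multiple of 8 → 136.
7.5 inches = 19.05 cm; × 3.467 = 66.04 → 66 rows.

Cast on 136 stitches; work 66 rows.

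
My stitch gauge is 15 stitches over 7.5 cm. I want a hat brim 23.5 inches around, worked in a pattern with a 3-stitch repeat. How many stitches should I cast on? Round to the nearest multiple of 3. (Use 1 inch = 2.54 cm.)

23.5 in = 23.5 × 2.54 = 59.69 cm.
15 / 7.5 = 2 sts/cm.
59.69 × 2 = 119.38 sts.
→ 120.

120 stitches.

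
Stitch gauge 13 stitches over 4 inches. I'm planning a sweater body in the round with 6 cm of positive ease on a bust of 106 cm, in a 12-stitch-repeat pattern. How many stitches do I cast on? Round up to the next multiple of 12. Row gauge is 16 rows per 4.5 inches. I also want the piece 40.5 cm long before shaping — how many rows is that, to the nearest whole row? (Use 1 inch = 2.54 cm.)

Finished = 106 + 6 = 112 cm.
112 cm × 1/2.54 = 44.09 inches.
13/4 = 3.25 sts per in; 44.09 × 3.25 = 143.31 sts.
Next multiple of 12 → 144.
40.5 cm = 15.94 inches; × 3.556 = 56.69 → 57 rows.

Cast on 144 stitches; work 57 rows.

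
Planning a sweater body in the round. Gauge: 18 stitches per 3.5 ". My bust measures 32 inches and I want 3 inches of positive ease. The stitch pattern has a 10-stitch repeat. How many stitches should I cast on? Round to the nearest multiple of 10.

Finished = 32 + 3 = 35 inches.
18 / 3.5 = 5.143 sts/in.
35 × 5.143 = 180.00 sts.
Nearest multiple of 10: 180.

CO 180 sts.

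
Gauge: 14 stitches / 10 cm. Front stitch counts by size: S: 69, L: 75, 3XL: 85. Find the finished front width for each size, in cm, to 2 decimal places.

14/10 = 1.4 sts per cm.
S: 69 / 1.4 = 49.286 → 49.29 cm.
L: 75 / 1.4 = 53.571 → 53.57 cm.
3XL: 85 / 1.4 = 60.714 → 60.71 cm.

S 49.29 cm; L 53.57 cm; 3XL 60.71 cm.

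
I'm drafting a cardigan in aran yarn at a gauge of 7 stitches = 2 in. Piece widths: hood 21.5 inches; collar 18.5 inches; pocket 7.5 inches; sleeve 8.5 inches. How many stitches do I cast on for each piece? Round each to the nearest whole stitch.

hood 75; collar 65; pocket 26; sleeve 30.

Rate = 7/2 = 3.5 sts per in.
hood: 21.5 × 3.5 = 75.25 → 75.
collar: 18.5 × 3.5 = 64.75 → 65.
pocket: 7.5 × 3.5 = 26.25 → 26.
sleeve: 8.5 × 3.5 = 29.75 → 30.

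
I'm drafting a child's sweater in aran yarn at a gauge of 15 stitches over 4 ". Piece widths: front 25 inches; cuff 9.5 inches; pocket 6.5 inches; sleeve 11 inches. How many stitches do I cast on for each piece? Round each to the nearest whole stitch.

Rate = 15/4 = 3.75 sts per in.
front: 25 × 3.75 = 93.75 → 94.
cuff: 9.5 × 3.75 = 35.62 → 36.
pocket: 6.5 × 3.75 = 24.38 → 24.
sleeve: 11 × 3.75 = 41.25 → 41.

front 94; cuff 36; pocket 24; sleeve 41.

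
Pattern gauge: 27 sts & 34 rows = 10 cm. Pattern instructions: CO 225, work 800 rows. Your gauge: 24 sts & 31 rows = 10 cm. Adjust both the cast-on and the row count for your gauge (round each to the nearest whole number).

Cast on 200 stitches; work 729 rows.

Stitches: 225 × 24/27 = 200.00 → 200.
Rows: 800 × 31/34 = 729.41 → 729.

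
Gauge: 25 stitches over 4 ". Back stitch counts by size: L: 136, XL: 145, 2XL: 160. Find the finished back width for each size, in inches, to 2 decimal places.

25/4 = 6.25 sts per in.
L: 136 / 6.25 = 21.760 → 21.76 in.
XL: 145 / 6.25 = 23.200 → 23.20 in.
2XL: 160 / 6.25 = 25.600 → 25.60 in.

L 21.76 inches; XL 23.20 inches; 2XL 25.60 inches.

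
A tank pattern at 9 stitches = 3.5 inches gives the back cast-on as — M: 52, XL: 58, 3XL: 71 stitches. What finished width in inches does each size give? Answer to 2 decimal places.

M 20.22 inches; XL 22.56 inches; 3XL 27.61 inches.

9/3.5 = 2.571 sts per in.
M: 52 / 2.571 = 20.222 → 20.22 in.
XL: 58 / 2.571 = 22.556 → 22.56 in.
3XL: 71 / 2.571 = 27.611 → 27.61 in.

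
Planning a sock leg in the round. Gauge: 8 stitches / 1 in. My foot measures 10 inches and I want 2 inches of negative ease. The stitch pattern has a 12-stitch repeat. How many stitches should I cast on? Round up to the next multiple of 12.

Finished = 10 − 2 = 8 inches.
8 / 1 = 8 sts/in.
8 × 8 = 64.00 sts.
Next multiple of 12: 72.

CO 72 sts.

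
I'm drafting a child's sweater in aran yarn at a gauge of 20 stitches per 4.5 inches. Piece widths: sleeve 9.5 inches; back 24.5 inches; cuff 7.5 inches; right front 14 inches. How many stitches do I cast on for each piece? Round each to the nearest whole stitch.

Rate = 20/4.5 = 4.444 sts per in.
sleeve: 9.5 × 4.444 = 42.22 → 42.
back: 24.5 × 4.444 = 108.89 → 109.
cuff: 7.5 × 4.444 = 33.33 → 33.
right front: 14 × 4.444 = 62.22 → 62.

sleeve 42; back 109; cuff 33; right front 62.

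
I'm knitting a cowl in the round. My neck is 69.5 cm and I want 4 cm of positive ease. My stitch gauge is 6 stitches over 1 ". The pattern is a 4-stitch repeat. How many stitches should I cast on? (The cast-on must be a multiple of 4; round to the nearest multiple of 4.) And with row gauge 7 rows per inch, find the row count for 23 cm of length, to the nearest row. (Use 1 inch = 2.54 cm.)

Finished = 69.5 + 4 = 73.5 cm.
73.5 cm × 1/2.54 = 28.94 inches.
6/1 = 6 sts per in; 28.94 × 6 = 173.62 sts.
Nearest multiple of 4 → 172.
23 cm = 9.06 inches; × 7 = 63.39 → 63 rows.

Cast on 172 stitches; work 63 rows.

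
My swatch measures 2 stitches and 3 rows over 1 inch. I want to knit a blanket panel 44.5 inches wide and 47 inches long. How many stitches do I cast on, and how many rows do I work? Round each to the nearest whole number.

Stitch gauge = 2/1 = 2 sts/in; 44.5 × 2 = 89.00 → 89 sts.
Row gauge = 3/1 = 3 rows/in; 47 × 3 = 141.00 → 141 rows.

Cast on 89 stitches and work 141 rows.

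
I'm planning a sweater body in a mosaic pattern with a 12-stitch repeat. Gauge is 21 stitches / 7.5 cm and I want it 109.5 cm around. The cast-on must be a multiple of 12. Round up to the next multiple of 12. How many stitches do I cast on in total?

21 / 7.5 = 2.8 sts per cm.
109.5 × 2.8 = 306.60 sts.
Next multiple of 12: 312.

312 stitches.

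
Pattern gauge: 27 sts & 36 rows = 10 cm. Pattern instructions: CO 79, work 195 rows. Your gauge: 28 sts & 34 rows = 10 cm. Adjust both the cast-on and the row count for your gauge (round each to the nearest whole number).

Stitches: 79 × 28/27 = 81.93 → 82.
Rows: 195 × 34/36 = 184.17 → 184.

Cast on 82 stitches; work 184 rows.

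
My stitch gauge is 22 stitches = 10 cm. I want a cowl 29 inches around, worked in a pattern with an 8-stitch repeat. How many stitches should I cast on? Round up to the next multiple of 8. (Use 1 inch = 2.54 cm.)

168 stitches.

29 in = 29 × 2.54 = 73.66 cm.
22 / 10 = 2.2 sts/cm.
73.66 × 2.2 = 162.05 sts.
→ 168.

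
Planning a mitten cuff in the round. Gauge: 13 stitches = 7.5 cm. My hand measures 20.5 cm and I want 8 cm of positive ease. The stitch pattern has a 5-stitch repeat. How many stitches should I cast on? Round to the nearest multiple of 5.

Cast on 50 stitches.

Finished = 20.5 + 8 = 28.5 cm.
13 / 7.5 = 1.733 sts/cm.
28.5 × 1.733 = 49.40 sts.
Nearest multiple of 5: 50.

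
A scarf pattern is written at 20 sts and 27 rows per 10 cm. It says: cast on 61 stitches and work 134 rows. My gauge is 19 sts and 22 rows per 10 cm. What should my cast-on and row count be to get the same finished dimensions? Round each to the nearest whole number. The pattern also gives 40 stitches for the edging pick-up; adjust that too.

Cast on 58 stitches; work 109 rows; edging pick-up 38 stitches.

Stitches: 61 × 19/20 = 57.95 → 58.
Rows: 134 × 22/27 = 109.19 → 109.
edging pick-up: 40 × 19/20 = 38.00 → 38.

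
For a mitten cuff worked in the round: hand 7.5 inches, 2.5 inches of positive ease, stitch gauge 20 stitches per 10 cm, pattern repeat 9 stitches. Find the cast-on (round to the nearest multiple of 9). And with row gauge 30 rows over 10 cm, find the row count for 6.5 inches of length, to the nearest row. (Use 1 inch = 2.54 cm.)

Cast on 54 stitches; work 50 rows.

Finished = 7.5 + 2.5 = 10 inches.
10 inches × 2.54 = 25.40 cm.
20/10 = 2 sts per cm; 25.40 × 2 = 50.80 sts.
Nearest multiple of 9 → 54.
6.5 inches = 16.51 cm; × 3 = 49.53 → 50 rows.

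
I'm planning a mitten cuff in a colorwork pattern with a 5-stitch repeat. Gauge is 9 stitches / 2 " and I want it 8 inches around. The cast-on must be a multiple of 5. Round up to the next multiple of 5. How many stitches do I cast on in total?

9 / 2 = 4.5 sts per inch.
8 × 4.5 = 36.00 sts.
Next multiple of 5: 40.

Cast on 40 stitches.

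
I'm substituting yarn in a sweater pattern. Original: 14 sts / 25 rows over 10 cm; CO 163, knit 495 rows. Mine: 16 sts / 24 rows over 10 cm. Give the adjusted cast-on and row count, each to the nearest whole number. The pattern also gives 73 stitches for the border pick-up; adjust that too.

Cast on 186 stitches; work 475 rows; border pick-up 83 stitches.

Stitches: 163 × 16/14 = 186.29 → 186.
Rows: 495 × 24/25 = 475.20 → 475.
border pick-up: 73 × 16/14 = 83.43 → 83.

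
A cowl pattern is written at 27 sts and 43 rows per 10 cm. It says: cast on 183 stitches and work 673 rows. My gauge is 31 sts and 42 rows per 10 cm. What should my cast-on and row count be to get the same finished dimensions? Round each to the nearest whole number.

Stitches: 183 × 31/27 = 210.11 → 210.
Rows: 673 × 42/43 = 657.35 → 657.

Cast on 210 stitches; work 657 rows.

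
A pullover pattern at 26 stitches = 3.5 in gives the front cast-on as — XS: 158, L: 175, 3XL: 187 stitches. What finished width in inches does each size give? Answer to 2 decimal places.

XS 21.27 inches; L 23.56 inches; 3XL 25.17 inches.

26/3.5 = 7.429 sts per in.
XS: 158 / 7.429 = 21.269 → 21.27 in.
L: 175 / 7.429 = 23.558 → 23.56 in.
3XL: 187 / 7.429 = 25.173 → 25.17 in.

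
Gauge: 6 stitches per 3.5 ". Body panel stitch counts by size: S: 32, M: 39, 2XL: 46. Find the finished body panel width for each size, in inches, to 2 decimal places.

S 18.67 inches; M 22.75 inches; 2XL 26.83 inches.

6/3.5 = 1.714 sts per in.
S: 32 / 1.714 = 18.667 → 18.67 in.
M: 39 / 1.714 = 22.750 → 22.75 in.
2XL: 46 / 1.714 = 26.833 → 26.83 in.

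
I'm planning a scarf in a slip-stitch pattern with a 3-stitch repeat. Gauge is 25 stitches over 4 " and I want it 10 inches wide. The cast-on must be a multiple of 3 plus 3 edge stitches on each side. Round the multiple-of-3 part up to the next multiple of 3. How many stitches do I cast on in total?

25 / 4 = 6.25 sts per inch.
10 × 6.25 = 62.50 sts.
Less 6 edge sts → 56.50 for the repeat.
Next multiple of 3: 57.
Add back 6 edge sts → 63.

CO 63 sts.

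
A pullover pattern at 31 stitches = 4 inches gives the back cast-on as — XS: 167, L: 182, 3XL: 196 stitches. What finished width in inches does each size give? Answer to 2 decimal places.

XS 21.55 inches; L 23.48 inches; 3XL 25.29 inches.

31/4 = 7.75 sts per in.
XS: 167 / 7.75 = 21.548 → 21.55 in.
L: 182 / 7.75 = 23.484 → 23.48 in.
3XL: 196 / 7.75 = 25.290 → 25.29 in.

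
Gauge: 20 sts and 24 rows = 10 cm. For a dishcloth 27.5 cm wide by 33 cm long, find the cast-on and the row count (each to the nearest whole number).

Stitch gauge = 20/10 = 2 sts/cm; 27.5 × 2 = 55.00 → 55 sts.
Row gauge = 24/10 = 2.4 rows/cm; 33 × 2.4 = 79.20 → 79 rows.

Cast on 55 stitches and work 79 rows.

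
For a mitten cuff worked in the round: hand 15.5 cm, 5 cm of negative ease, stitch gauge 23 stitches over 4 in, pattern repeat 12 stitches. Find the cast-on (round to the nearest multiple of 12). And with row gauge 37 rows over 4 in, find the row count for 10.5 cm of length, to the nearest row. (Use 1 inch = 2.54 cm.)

Finished = 15.5 − 5 = 10.5 cm.
10.5 cm × 1/2.54 = 4.13 inches.
23/4 = 5.75 sts per in; 4.13 × 5.75 = 23.77 sts.
Nearest multiple of 12 → 24.
10.5 cm = 4.13 inches; × 9.25 = 38.24 → 38 rows.

Cast on 24 stitches; work 38 rows.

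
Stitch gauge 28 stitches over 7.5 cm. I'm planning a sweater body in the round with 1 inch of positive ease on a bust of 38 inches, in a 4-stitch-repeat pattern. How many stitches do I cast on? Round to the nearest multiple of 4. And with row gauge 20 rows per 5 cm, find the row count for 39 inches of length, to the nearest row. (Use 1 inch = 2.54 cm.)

Cast on 368 stitches; work 396 rows.

Finished = 38 + 1 = 39 inches.
39 inches × 2.54 = 99.06 cm.
28/7.5 = 3.733 sts per cm; 99.06 × 3.733 = 369.82 sts.
Nearest multiple of 4 → 368.
39 inches = 99.06 cm; × 4 = 396.24 → 396 rows.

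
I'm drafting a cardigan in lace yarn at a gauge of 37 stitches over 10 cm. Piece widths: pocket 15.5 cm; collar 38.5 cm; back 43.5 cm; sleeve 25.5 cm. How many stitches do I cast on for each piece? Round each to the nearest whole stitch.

Rate = 37/10 = 3.7 sts per cm.
pocket: 15.5 × 3.7 = 57.35 → 57.
collar: 38.5 × 3.7 = 142.45 → 142.
back: 43.5 × 3.7 = 160.95 → 161.
sleeve: 25.5 × 3.7 = 94.35 → 94.

pocket 57; collar 142; back 161; sleeve 94.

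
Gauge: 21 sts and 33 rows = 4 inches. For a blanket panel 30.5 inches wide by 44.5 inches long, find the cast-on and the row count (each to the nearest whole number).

Cast on 160 stitches and work 367 rows.

Stitch gauge = 21/4 = 5.25 sts/in; 30.5 × 5.25 = 160.12 → 160 sts.
Row gauge = 33/4 = 8.25 rows/in; 44.5 × 8.25 = 367.12 → 367 rows.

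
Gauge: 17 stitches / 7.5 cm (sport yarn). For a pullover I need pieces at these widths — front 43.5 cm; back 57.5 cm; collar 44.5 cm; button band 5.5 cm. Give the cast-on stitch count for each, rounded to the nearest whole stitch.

front 99; back 130; collar 101; button band 12.

Rate = 17/7.5 = 2.267 sts per cm.
front: 43.5 × 2.267 = 98.60 → 99.
back: 57.5 × 2.267 = 130.33 → 130.
collar: 44.5 × 2.267 = 100.87 → 101.
button band: 5.5 × 2.267 = 12.47 → 12.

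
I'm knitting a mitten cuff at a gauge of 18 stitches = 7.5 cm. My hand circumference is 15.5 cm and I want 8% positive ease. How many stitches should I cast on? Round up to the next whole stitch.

41 stitches.

Finished = 15.5 × 1.08 = 16.74 cm.
18 / 7.5 = 2.4 sts per cm.
16.74 × 2.4 = 40.18 sts.
→ 41 sts.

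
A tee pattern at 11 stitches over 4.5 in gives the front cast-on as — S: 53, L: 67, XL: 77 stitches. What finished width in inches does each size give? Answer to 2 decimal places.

11/4.5 = 2.444 sts per in.
S: 53 / 2.444 = 21.682 → 21.68 in.
L: 67 / 2.444 = 27.409 → 27.41 in.
XL: 77 / 2.444 = 31.500 → 31.50 in.

S 21.68 inches; L 27.41 inches; XL 31.50 inches.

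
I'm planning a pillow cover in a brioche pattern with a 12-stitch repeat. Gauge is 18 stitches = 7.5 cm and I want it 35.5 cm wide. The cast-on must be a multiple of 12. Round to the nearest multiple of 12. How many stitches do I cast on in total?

CO 84 sts.

18 / 7.5 = 2.4 sts per cm.
35.5 × 2.4 = 85.20 sts.
Nearest multiple of 12: 84.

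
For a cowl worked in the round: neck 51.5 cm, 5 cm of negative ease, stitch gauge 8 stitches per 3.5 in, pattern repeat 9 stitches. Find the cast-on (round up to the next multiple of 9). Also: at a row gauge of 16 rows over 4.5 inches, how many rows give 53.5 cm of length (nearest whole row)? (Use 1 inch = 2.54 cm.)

Finished = 51.5 − 5 = 46.5 cm.
46.5 cm × 1/2.54 = 18.31 inches.
8/3.5 = 2.286 sts per in; 18.31 × 2.286 = 41.84 sts.
Next multiple of 9 → 45.
53.5 cm = 21.06 inches; × 3.556 = 74.89 → 75 rows.

Cast on 45 stitches; work 75 rows.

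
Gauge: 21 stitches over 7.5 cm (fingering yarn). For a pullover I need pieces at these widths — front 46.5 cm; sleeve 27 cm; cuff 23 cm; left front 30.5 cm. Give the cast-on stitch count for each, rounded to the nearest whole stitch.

Rate = 21/7.5 = 2.8 sts per cm.
front: 46.5 × 2.8 = 130.20 → 130.
sleeve: 27 × 2.8 = 75.60 → 76.
cuff: 23 × 2.8 = 64.40 → 64.
left front: 30.5 × 2.8 = 85.40 → 85.

front 130; sleeve 76; cuff 64; left front 85.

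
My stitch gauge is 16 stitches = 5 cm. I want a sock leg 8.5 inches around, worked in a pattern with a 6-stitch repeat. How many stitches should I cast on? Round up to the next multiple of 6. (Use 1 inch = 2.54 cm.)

72 stitches.

8.5 in = 8.5 × 2.54 = 21.59 cm.
16 / 5 = 3.2 sts/cm.
21.59 × 3.2 = 69.09 sts.
→ 72.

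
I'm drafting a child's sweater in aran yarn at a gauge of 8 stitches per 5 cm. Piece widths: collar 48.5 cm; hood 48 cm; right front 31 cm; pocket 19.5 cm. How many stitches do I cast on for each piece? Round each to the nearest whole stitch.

collar 78; hood 77; right front 50; pocket 31.

Rate = 8/5 = 1.6 sts per cm.
collar: 48.5 × 1.6 = 77.60 → 78.
hood: 48 × 1.6 = 76.80 → 77.
right front: 31 × 1.6 = 49.60 → 50.
pocket: 19.5 × 1.6 = 31.20 → 31.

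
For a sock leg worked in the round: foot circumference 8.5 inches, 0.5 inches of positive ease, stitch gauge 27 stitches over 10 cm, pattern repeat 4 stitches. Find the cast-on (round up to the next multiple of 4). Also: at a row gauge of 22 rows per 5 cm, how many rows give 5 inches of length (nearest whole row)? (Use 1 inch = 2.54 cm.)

Cast on 64 stitches; work 56 rows.

Finished = 8.5 + 0.5 = 9 inches.
9 inches × 2.54 = 22.86 cm.
27/10 = 2.7 sts per cm; 22.86 × 2.7 = 61.72 sts.
Next multiple of 4 → 64.
5 inches = 12.70 cm; × 4.4 = 55.88 → 56 rows.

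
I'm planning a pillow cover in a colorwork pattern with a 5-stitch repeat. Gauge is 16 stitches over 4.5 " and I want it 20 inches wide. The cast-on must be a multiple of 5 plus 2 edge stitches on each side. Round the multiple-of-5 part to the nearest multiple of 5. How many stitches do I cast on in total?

69 stitches.

16 / 4.5 = 3.556 sts per inch.
20 × 3.556 = 71.11 sts.
Less 4 edge sts → 67.11 for the repeat.
Nearest multiple of 5: 65.
Add back 4 edge sts → 69.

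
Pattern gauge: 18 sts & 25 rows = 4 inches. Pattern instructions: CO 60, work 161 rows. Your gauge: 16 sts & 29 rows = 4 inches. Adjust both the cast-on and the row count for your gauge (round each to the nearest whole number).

Cast on 53 stitches; work 187 rows.

Stitches: 60 × 16/18 = 53.33 → 53.
Rows: 161 × 29/25 = 186.76 → 187.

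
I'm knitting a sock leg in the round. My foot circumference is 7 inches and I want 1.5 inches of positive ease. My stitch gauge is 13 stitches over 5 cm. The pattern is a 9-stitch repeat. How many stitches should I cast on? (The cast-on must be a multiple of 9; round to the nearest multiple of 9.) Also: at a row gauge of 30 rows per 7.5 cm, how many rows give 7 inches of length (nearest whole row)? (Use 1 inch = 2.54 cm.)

Finished = 7 + 1.5 = 8.5 inches.
8.5 inches × 2.54 = 21.59 cm.
13/5 = 2.6 sts per cm; 21.59 × 2.6 = 56.13 sts.
Nearest multiple of 9 → 54.
7 inches = 17.78 cm; × 4 = 71.12 → 71 rows.

Cast on 54 stitches; work 71 rows.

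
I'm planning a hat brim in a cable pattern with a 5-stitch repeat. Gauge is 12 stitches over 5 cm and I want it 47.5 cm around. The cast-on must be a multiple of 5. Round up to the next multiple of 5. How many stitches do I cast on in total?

Cast on 115 stitches.

12 / 5 = 2.4 sts per cm.
47.5 × 2.4 = 114.00 sts.
Next multiple of 5: 115.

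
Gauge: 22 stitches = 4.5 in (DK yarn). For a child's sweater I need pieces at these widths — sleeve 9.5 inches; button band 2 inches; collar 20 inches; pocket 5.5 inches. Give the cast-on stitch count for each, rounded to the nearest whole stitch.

Rate = 22/4.5 = 4.889 sts per in.
sleeve: 9.5 × 4.889 = 46.44 → 46.
button band: 2 × 4.889 = 9.78 → 10.
collar: 20 × 4.889 = 97.78 → 98.
pocket: 5.5 × 4.889 = 26.89 → 27.

sleeve 46; button band 10; collar 98; pocket 27.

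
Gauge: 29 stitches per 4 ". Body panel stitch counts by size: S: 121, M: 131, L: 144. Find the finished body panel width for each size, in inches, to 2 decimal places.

S 16.69 inches; M 18.07 inches; L 19.86 inches.

29/4 = 7.25 sts per in.
S: 121 / 7.25 = 16.690 → 16.69 in.
M: 131 / 7.25 = 18.069 → 18.07 in.
L: 144 / 7.25 = 19.862 → 19.86 in.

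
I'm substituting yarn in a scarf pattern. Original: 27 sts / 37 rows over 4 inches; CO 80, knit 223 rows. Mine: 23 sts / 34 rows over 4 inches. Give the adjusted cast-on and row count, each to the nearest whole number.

Cast on 68 stitches; work 205 rows.

Stitches: 80 × 23/27 = 68.15 → 68.
Rows: 223 × 34/37 = 204.92 → 205.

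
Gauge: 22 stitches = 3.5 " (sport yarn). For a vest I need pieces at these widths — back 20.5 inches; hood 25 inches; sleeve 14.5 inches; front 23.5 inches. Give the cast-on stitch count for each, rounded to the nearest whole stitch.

Rate = 22/3.5 = 6.286 sts per in.
back: 20.5 × 6.286 = 128.86 → 129.
hood: 25 × 6.286 = 157.14 → 157.
sleeve: 14.5 × 6.286 = 91.14 → 91.
front: 23.5 × 6.286 = 147.71 → 148.

back 129; hood 157; sleeve 91; front 148.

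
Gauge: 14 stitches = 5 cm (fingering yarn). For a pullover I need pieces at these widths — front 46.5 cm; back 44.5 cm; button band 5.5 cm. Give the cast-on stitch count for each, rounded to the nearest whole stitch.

front 130; back 125; button band 15.

Rate = 14/5 = 2.8 sts per cm.
front: 46.5 × 2.8 = 130.20 → 130.
back: 44.5 × 2.8 = 124.60 → 125.
button band: 5.5 × 2.8 = 15.40 → 15.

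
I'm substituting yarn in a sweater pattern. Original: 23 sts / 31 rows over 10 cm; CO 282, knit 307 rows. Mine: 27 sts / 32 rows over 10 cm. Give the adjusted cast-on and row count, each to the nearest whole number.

Stitches: 282 × 27/23 = 331.04 → 331.
Rows: 307 × 32/31 = 316.90 → 317.

Cast on 331 stitches; work 317 rows.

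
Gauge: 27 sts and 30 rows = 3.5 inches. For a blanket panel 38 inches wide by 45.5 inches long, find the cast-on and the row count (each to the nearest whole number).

Stitch gauge = 27/3.5 = 7.714 sts/in; 38 × 7.714 = 293.14 → 293 sts.
Row gauge = 30/3.5 = 8.571 rows/in; 45.5 × 8.571 = 390.00 → 390 rows.

Cast on 293 stitches and work 390 rows.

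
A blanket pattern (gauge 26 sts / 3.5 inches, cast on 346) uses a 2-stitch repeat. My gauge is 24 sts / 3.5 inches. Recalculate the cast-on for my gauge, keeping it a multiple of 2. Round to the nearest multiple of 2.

CO 320 sts.

346 × 24 / 26 = 319.38.
Nearest multiple of 2: 320.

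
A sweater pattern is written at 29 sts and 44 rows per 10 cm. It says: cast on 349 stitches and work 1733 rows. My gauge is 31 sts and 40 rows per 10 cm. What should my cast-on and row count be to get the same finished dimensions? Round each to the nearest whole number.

Stitches: 349 × 31/29 = 373.07 → 373.
Rows: 1733 × 40/44 = 1575.45 → 1575.

Cast on 373 stitches; work 1575 rows.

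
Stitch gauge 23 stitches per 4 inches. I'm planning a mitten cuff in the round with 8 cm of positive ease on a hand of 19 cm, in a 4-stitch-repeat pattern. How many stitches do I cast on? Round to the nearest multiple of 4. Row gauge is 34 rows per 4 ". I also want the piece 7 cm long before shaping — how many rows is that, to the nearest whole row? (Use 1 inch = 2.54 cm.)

Finished = 19 + 8 = 27 cm.
27 cm × 1/2.54 = 10.63 inches.
23/4 = 5.75 sts per in; 10.63 × 5.75 = 61.12 sts.
Nearest multiple of 4 → 60.
7 cm = 2.76 inches; × 8.5 = 23.43 → 23 rows.

Cast on 60 stitches; work 23 rows.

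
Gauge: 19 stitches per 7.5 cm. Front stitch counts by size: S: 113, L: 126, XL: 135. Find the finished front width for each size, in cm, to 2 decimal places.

S 44.61 cm; L 49.74 cm; XL 53.29 cm.

19/7.5 = 2.533 sts per cm.
S: 113 / 2.533 = 44.605 → 44.61 cm.
L: 126 / 2.533 = 49.737 → 49.74 cm.
XL: 135 / 2.533 = 53.289 → 53.29 cm.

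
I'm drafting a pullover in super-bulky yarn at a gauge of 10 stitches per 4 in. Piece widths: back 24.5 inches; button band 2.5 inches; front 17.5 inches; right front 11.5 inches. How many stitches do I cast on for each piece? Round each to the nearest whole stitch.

back 61; button band 6; front 44; right front 29.

Rate = 10/4 = 2.5 sts per in.
back: 24.5 × 2.5 = 61.25 → 61.
button band: 2.5 × 2.5 = 6.25 → 6.
front: 17.5 × 2.5 = 43.75 → 44.
right front: 11.5 × 2.5 = 28.75 → 29.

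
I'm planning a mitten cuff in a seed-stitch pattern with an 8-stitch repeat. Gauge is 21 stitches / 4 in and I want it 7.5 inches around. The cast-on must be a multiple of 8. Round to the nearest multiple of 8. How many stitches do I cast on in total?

21 / 4 = 5.25 sts per inch.
7.5 × 5.25 = 39.38 sts.
Nearest multiple of 8: 40.

40 stitches.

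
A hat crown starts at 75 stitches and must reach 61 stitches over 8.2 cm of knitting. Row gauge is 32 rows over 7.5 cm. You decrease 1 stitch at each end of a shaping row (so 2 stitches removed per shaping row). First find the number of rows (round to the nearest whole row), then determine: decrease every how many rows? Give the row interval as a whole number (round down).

Decrease every 5th row.

Rows = 8.2 × 4.267 = 35.0 → 35 rows.
Stitches to remove: 14 → 7 shaping rows (at 2 st each).
35 / 7 = 5.00 → every 5 rows.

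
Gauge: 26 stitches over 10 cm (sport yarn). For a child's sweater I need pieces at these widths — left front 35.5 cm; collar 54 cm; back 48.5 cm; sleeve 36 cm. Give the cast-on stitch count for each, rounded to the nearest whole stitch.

left front 92; collar 140; back 126; sleeve 94.

Rate = 26/10 = 2.6 sts per cm.
left front: 35.5 × 2.6 = 92.30 → 92.
collar: 54 × 2.6 = 140.40 → 140.
back: 48.5 × 2.6 = 126.10 → 126.
sleeve: 36 × 2.6 = 93.60 → 94.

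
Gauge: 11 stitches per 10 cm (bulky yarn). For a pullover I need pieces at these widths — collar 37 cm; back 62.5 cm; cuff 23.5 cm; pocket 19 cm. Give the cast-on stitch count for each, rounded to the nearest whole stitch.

Rate = 11/10 = 1.1 sts per cm.
collar: 37 × 1.1 = 40.70 → 41.
back: 62.5 × 1.1 = 68.75 → 69.
cuff: 23.5 × 1.1 = 25.85 → 26.
pocket: 19 × 1.1 = 20.90 → 21.

collar 41; back 69; cuff 26; pocket 21.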